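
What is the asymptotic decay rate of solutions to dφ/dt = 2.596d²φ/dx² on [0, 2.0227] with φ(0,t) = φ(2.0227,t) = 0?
Eigenvalues: λₙ = 2.596n²π²/2.0227².
First three modes:
  n=1: λ₁ = 2.596π²/2.0227² ≈ 6.262
  n=2: λ₂ = 10.384π²/2.0227² ≈ 25.05 (4× faster decay)
  n=3: λ₃ = 23.364π²/2.0227² ≈ 56.362 (9× faster decay)
As t → ∞, higher modes decay exponentially faster. The n=1 mode dominates: φ ~ c₁ sin(πx/2.0227) e^{-λ₁t}.
Decay rate: λ₁ = 2.596π²/2.0227² ≈ 6.262.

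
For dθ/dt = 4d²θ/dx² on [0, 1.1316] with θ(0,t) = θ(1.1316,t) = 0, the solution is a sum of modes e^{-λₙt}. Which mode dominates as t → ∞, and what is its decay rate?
Eigenvalues: λₙ = 4n²π²/1.1316².
First three modes:
  n=1: λ₁ = 4π²/1.1316² ≈ 30.83
  n=2: λ₂ = 16π²/1.1316² ≈ 123.32 (4× faster decay)
  n=3: λ₃ = 36π²/1.1316² ≈ 277.47 (9× faster decay)
As t → ∞, higher modes decay exponentially faster. The n=1 mode dominates: θ ~ c₁ sin(πx/1.1316) e^{-λ₁t}.
Decay rate: λ₁ = 4π²/1.1316² ≈ 30.83.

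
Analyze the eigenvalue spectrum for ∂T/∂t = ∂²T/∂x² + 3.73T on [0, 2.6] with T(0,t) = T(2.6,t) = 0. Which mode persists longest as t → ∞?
Eigenvalues: λₙ = n²π²/2.6² - 3.73.
First three modes:
  n=1: λ₁ = π²/2.6² - 3.73 ≈ -2.27
  n=2: λ₂ = 4π²/2.6² - 3.73 ≈ 2.11
  n=3: λ₃ = 9π²/2.6² - 3.73 ≈ 9.41
Since π²/2.6² ≈ 1.46 < 3.73, λ₁ < 0.
The n=1 mode grows fastest (−λₙ is largest for n=1) → dominates.
Asymptotic: T ~ c₁ sin(πx/2.6) e^{2.27t} (exponential growth at rate −λ₁ ≈ 2.27).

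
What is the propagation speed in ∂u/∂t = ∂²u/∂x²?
Infinite. The heat equation is parabolic, not hyperbolic, so disturbances propagate instantly.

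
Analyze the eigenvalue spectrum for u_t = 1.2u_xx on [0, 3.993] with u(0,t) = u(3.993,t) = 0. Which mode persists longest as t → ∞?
Eigenvalues: λₙ = 1.2n²π²/3.993².
First three modes:
  n=1: λ₁ = 1.2π²/3.993² ≈ 0.743
  n=2: λ₂ = 4.8π²/3.993² ≈ 2.971 (4× faster decay)
  n=3: λ₃ = 10.8π²/3.993² ≈ 6.685 (9× faster decay)
As t → ∞, higher modes decay exponentially faster. The n=1 mode dominates: u ~ c₁ sin(πx/3.993) e^{-λ₁t}.
Decay rate: λ₁ = 1.2π²/3.993² ≈ 0.743.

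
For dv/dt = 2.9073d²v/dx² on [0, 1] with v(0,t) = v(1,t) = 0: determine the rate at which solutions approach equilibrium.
Eigenvalues: λₙ = 2.9073n²π².
First three modes:
  n=1: λ₁ = 2.9073π² ≈ 28.694
  n=2: λ₂ = 11.6292π² ≈ 114.776 (4× faster decay)
  n=3: λ₃ = 26.1657π² ≈ 258.245 (9× faster decay)
As t → ∞, higher modes decay exponentially faster. The n=1 mode dominates: v ~ c₁ sin(πx) e^{-λ₁t}.
Decay rate: λ₁ = 2.9073π² ≈ 28.694.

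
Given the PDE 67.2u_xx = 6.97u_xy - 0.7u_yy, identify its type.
Rewriting in standard form: 67.2u_xx - 6.97u_xy + 0.7u_yy = 0. The second-order coefficients are A = 67.2, B = -6.97, C = 0.7. Since B² - 4AC = -139.5791 < 0, this is an elliptic PDE.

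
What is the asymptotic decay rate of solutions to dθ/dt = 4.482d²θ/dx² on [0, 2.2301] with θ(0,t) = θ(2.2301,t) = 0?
Eigenvalues: λₙ = 4.482n²π²/2.2301².
First three modes:
  n=1: λ₁ = 4.482π²/2.2301² ≈ 8.895
  n=2: λ₂ = 17.928π²/2.2301² ≈ 35.578 (4× faster decay)
  n=3: λ₃ = 40.338π²/2.2301² ≈ 80.051 (9× faster decay)
As t → ∞, higher modes decay exponentially faster. The n=1 mode dominates: θ ~ c₁ sin(πx/2.2301) e^{-λ₁t}.
Decay rate: λ₁ = 4.482π²/2.2301² ≈ 8.895.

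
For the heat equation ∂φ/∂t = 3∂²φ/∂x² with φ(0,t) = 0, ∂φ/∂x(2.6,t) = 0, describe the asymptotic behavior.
φ → 0. Heat escapes through the Dirichlet boundary.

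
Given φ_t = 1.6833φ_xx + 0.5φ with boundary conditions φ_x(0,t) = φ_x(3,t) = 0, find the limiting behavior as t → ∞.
φ grows unboundedly. With Neumann BCs the constant mode has diffusion eigenvalue 0, so any r > 0 makes it grow like e^(0.5t); solution grows exponentially.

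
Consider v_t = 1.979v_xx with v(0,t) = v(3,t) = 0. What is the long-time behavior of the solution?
As t → ∞, v → 0. Heat diffuses out through both boundaries.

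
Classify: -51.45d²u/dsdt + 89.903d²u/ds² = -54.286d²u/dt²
Rewriting in standard form: 89.903d²u/ds² - 51.45d²u/dsdt + 54.286d²u/dt² = 0. Elliptic (discriminant = -16874.794532).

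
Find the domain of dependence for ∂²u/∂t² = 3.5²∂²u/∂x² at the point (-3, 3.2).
Domain of dependence: [-14.2, 8.2]. Signals travel at speed 3.5, so data within |x - -3| ≤ 3.5·3.2 = 11.2 can reach the point.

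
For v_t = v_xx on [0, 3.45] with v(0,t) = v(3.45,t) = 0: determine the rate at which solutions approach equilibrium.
Eigenvalues: λₙ = n²π²/3.45².
First three modes:
  n=1: λ₁ = π²/3.45² ≈ 0.829
  n=2: λ₂ = 4π²/3.45² ≈ 3.317 (4× faster decay)
  n=3: λ₃ = 9π²/3.45² ≈ 7.463 (9× faster decay)
As t → ∞, higher modes decay exponentially faster. The n=1 mode dominates: v ~ c₁ sin(πx/3.45) e^{-λ₁t}.
Decay rate: λ₁ = π²/3.45² ≈ 0.829.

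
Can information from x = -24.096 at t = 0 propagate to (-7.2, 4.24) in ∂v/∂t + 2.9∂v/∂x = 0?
No. Only data at x = -19.496 affects (-7.2, 4.24). Advection has one-way propagation along characteristics.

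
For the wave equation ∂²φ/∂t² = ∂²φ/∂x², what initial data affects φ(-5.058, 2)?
Domain of dependence: [-7.058, -3.058]. Signals travel at speed 1, so data within |x - -5.058| ≤ 1·2 = 2 can reach the point.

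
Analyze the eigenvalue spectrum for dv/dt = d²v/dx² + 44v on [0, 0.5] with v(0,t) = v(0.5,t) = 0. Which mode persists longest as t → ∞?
Eigenvalues: λₙ = n²π²/0.5² - 44.
First three modes:
  n=1: λ₁ = π²/0.5² - 44 ≈ -4.522
  n=2: λ₂ = 4π²/0.5² - 44 ≈ 113.914
  n=3: λ₃ = 9π²/0.5² - 44 ≈ 311.306
Since π²/0.5² ≈ 39.478 < 44, λ₁ < 0.
The n=1 mode grows fastest (−λₙ is largest for n=1) → dominates.
Asymptotic: v ~ c₁ sin(πx/0.5) e^{4.522t} (exponential growth at rate −λ₁ ≈ 4.522).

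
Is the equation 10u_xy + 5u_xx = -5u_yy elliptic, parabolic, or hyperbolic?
Rewriting in standard form: 5u_xx + 10u_xy + 5u_yy = 0. Computing B² - 4AC with A = 5, B = 10, C = 5: discriminant = 0 (zero). Answer: parabolic.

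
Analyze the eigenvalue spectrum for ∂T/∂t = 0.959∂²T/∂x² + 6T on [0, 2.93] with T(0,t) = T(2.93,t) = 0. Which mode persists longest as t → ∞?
Eigenvalues: λₙ = 0.959n²π²/2.93² - 6.
First three modes:
  n=1: λ₁ = 0.959π²/2.93² - 6 ≈ -4.897
  n=2: λ₂ = 3.836π²/2.93² - 6 ≈ -1.59
  n=3: λ₃ = 8.631π²/2.93² - 6 ≈ 3.923
Since 0.959π²/2.93² ≈ 1.103 < 6, λ₁ < 0.
The n=1 mode grows fastest (−λₙ is largest for n=1) → dominates.
Asymptotic: T ~ c₁ sin(πx/2.93) e^{4.897t} (exponential growth at rate −λ₁ ≈ 4.897).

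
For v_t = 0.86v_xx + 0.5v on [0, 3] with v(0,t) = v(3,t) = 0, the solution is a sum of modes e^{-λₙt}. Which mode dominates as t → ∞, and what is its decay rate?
Eigenvalues: λₙ = 0.86n²π²/3² - 0.5.
First three modes:
  n=1: λ₁ = 0.86π²/3² - 0.5 ≈ 0.443
  n=2: λ₂ = 3.44π²/3² - 0.5 ≈ 3.272
  n=3: λ₃ = 7.74π²/3² - 0.5 ≈ 7.988
Since 0.86π²/3² ≈ 0.943 > 0.5, all λₙ > 0.
The n=1 mode decays slowest → dominates as t → ∞.
Asymptotic: v ~ c₁ sin(πx/3) e^{-λ₁t} with decay rate λ₁ ≈ 0.443.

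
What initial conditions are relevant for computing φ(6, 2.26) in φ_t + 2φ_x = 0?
A single point: x = 1.48. The characteristic through (6, 2.26) is x - 2t = const, so x = 6 - 2·2.26 = 1.48.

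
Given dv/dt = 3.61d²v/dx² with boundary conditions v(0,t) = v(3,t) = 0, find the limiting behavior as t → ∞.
v → 0. Heat diffuses out through both boundaries.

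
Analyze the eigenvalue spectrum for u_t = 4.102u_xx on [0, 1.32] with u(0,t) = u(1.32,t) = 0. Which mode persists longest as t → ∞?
Eigenvalues: λₙ = 4.102n²π²/1.32².
First three modes:
  n=1: λ₁ = 4.102π²/1.32² ≈ 23.235
  n=2: λ₂ = 16.408π²/1.32² ≈ 92.941 (4× faster decay)
  n=3: λ₃ = 36.918π²/1.32² ≈ 209.117 (9× faster decay)
As t → ∞, higher modes decay exponentially faster. The n=1 mode dominates: u ~ c₁ sin(πx/1.32) e^{-λ₁t}.
Decay rate: λ₁ = 4.102π²/1.32² ≈ 23.235.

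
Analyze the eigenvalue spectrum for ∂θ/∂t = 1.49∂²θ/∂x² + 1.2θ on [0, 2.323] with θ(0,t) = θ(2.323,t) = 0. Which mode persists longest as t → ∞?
Eigenvalues: λₙ = 1.49n²π²/2.323² - 1.2.
First three modes:
  n=1: λ₁ = 1.49π²/2.323² - 1.2 ≈ 1.525
  n=2: λ₂ = 5.96π²/2.323² - 1.2 ≈ 9.701
  n=3: λ₃ = 13.41π²/2.323² - 1.2 ≈ 23.326
Since 1.49π²/2.323² ≈ 2.725 > 1.2, all λₙ > 0.
The n=1 mode decays slowest → dominates as t → ∞.
Asymptotic: θ ~ c₁ sin(πx/2.323) e^{-λ₁t} with decay rate λ₁ ≈ 1.525.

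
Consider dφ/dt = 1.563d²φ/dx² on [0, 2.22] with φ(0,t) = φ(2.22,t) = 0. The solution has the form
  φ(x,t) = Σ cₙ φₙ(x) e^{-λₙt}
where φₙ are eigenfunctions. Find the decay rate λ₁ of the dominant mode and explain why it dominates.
Eigenvalues: λₙ = 1.563n²π²/2.22².
First three modes:
  n=1: λ₁ = 1.563π²/2.22² ≈ 3.13
  n=2: λ₂ = 6.252π²/2.22² ≈ 12.52 (4× faster decay)
  n=3: λ₃ = 14.067π²/2.22² ≈ 28.171 (9× faster decay)
As t → ∞, higher modes decay exponentially faster. The n=1 mode dominates: φ ~ c₁ sin(πx/2.22) e^{-λ₁t}.
Decay rate: λ₁ = 1.563π²/2.22² ≈ 3.13.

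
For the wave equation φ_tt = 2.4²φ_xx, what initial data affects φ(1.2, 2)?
Domain of dependence: [-3.6, 6]. Signals travel at speed 2.4, so data within |x - 1.2| ≤ 2.4·2 = 4.8 can reach the point.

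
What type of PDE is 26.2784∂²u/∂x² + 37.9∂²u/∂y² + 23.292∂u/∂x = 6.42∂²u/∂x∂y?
Rewriting in standard form: 26.2784∂²u/∂x² - 6.42∂²u/∂x∂y + 37.9∂²u/∂y² + 23.292∂u/∂x = 0. With A = 26.2784, B = -6.42, C = 37.9, the discriminant is -3942.58904. This is an elliptic PDE.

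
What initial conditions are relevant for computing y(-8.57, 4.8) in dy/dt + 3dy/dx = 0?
A single point: x = -22.97. The characteristic through (-8.57, 4.8) is x - 3t = const, so x = -8.57 - 3·4.8 = -22.97.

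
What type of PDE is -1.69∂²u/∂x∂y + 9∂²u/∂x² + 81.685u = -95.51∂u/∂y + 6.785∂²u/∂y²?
Rewriting in standard form: 9∂²u/∂x² - 1.69∂²u/∂x∂y - 6.785∂²u/∂y² + 95.51∂u/∂y + 81.685u = 0. With A = 9, B = -1.69, C = -6.785, the discriminant is 247.1161. This is a hyperbolic PDE.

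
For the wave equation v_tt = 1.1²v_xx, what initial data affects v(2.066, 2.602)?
Domain of dependence: [-0.7962, 4.9282]. Signals travel at speed 1.1, so data within |x - 2.066| ≤ 1.1·2.602 = 2.8622 can reach the point.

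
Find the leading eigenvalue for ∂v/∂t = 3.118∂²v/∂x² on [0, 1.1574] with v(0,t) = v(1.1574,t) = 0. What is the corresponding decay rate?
Eigenvalues: λₙ = 3.118n²π²/1.1574².
First three modes:
  n=1: λ₁ = 3.118π²/1.1574² ≈ 22.973
  n=2: λ₂ = 12.472π²/1.1574² ≈ 91.89 (4× faster decay)
  n=3: λ₃ = 28.062π²/1.1574² ≈ 206.753 (9× faster decay)
As t → ∞, higher modes decay exponentially faster. The n=1 mode dominates: v ~ c₁ sin(πx/1.1574) e^{-λ₁t}.
Decay rate: λ₁ = 3.118π²/1.1574² ≈ 22.973.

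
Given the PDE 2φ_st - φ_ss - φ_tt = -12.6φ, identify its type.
Rewriting in standard form: -φ_ss + 2φ_st - φ_tt + 12.6φ = 0. The second-order coefficients are A = -1, B = 2, C = -1. Since B² - 4AC = 0 = 0, this is a parabolic PDE.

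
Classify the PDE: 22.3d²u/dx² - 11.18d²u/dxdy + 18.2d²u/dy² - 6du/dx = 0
A = 22.3, B = -11.18, C = 18.2. Discriminant B² - 4AC = -1498.4476. Since -1498.4476 < 0, elliptic.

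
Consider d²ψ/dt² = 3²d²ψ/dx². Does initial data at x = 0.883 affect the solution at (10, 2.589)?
No. The domain of dependence is [2.233, 17.767], and 0.883 is outside this interval.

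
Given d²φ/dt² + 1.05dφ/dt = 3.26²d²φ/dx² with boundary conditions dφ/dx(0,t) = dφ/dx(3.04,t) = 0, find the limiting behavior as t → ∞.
φ → constant (steady state). Damping (γ=1.05) dissipates the nonconstant modes; with Neumann BCs the spatial average obeys M''+γM'=0 and tends to a finite limit.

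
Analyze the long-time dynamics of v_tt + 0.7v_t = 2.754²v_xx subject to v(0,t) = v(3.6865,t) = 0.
Long-time behavior: v → 0. Damping (γ=0.7) dissipates energy; oscillations decay exponentially.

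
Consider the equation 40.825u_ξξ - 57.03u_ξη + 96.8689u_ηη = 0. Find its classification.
Elliptic. (A = 40.825, B = -57.03, C = 96.8689 gives B² - 4AC = -12566.27047.)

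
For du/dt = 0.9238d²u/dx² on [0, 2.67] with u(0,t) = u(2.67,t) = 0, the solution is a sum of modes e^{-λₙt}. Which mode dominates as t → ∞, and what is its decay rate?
Eigenvalues: λₙ = 0.9238n²π²/2.67².
First three modes:
  n=1: λ₁ = 0.9238π²/2.67² ≈ 1.279
  n=2: λ₂ = 3.6952π²/2.67² ≈ 5.116 (4× faster decay)
  n=3: λ₃ = 8.3142π²/2.67² ≈ 11.511 (9× faster decay)
As t → ∞, higher modes decay exponentially faster. The n=1 mode dominates: u ~ c₁ sin(πx/2.67) e^{-λ₁t}.
Decay rate: λ₁ = 0.9238π²/2.67² ≈ 1.279.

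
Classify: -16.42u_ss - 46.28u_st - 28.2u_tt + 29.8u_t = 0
Hyperbolic (discriminant = 289.6624).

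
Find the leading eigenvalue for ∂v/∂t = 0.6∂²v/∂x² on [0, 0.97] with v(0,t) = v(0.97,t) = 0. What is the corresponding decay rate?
Eigenvalues: λₙ = 0.6n²π²/0.97².
First three modes:
  n=1: λ₁ = 0.6π²/0.97² ≈ 6.294
  n=2: λ₂ = 2.4π²/0.97² ≈ 25.175 (4× faster decay)
  n=3: λ₃ = 5.4π²/0.97² ≈ 56.643 (9× faster decay)
As t → ∞, higher modes decay exponentially faster. The n=1 mode dominates: v ~ c₁ sin(πx/0.97) e^{-λ₁t}.
Decay rate: λ₁ = 0.6π²/0.97² ≈ 6.294.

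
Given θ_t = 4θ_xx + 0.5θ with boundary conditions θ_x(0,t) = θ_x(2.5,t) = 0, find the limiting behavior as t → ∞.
θ grows unboundedly. With Neumann BCs the constant mode has diffusion eigenvalue 0, so any r > 0 makes it grow like e^(0.5t); solution grows exponentially.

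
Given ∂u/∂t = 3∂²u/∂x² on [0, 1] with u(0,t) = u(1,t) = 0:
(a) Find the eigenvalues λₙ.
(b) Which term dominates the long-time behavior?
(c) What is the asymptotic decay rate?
Eigenvalues: λₙ = 3n²π².
First three modes:
  n=1: λ₁ = 3π² ≈ 29.609
  n=2: λ₂ = 12π² ≈ 118.435 (4× faster decay)
  n=3: λ₃ = 27π² ≈ 266.479 (9× faster decay)
As t → ∞, higher modes decay exponentially faster. The n=1 mode dominates: u ~ c₁ sin(πx) e^{-λ₁t}.
Decay rate: λ₁ = 3π² ≈ 29.609.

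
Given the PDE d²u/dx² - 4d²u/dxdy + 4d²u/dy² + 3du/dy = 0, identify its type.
The second-order coefficients are A = 1, B = -4, C = 4. Since B² - 4AC = 0 = 0, this is a parabolic PDE.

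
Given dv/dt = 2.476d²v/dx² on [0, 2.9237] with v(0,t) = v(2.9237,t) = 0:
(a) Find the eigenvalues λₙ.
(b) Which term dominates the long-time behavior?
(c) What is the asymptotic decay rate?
Eigenvalues: λₙ = 2.476n²π²/2.9237².
First three modes:
  n=1: λ₁ = 2.476π²/2.9237² ≈ 2.859
  n=2: λ₂ = 9.904π²/2.9237² ≈ 11.435 (4× faster decay)
  n=3: λ₃ = 22.284π²/2.9237² ≈ 25.729 (9× faster decay)
As t → ∞, higher modes decay exponentially faster. The n=1 mode dominates: v ~ c₁ sin(πx/2.9237) e^{-λ₁t}.
Decay rate: λ₁ = 2.476π²/2.9237² ≈ 2.859.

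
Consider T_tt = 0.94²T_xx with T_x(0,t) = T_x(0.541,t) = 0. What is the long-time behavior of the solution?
As t → ∞, T oscillates about a mean that drifts linearly in t (generically unbounded; no decay). There is no damping, so the nonconstant modes persist as standing waves (energy conserved, no decay). But with Neumann conditions at both ends the constant mode has eigenvalue 0: the spatial mean M(t) of T satisfies M'' = 0, so M(t) = M(0) + M'(0)·t. Unless the initial velocity has zero mean (∫T_t(x,0)dx = 0), the solution grows linearly in t (unbounded, though not exponentially); if it does have zero mean, the solution stays bounded and simply oscillates.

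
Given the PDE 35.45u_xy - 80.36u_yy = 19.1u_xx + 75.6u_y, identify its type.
Rewriting in standard form: -19.1u_xx + 35.45u_xy - 80.36u_yy - 75.6u_y = 0. The second-order coefficients are A = -19.1, B = 35.45, C = -80.36. Since B² - 4AC = -4882.8015 < 0, this is an elliptic PDE.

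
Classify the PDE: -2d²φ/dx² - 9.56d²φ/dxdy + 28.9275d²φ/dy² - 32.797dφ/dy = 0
A = -2, B = -9.56, C = 28.9275. Discriminant B² - 4AC = 322.8136. Since 322.8136 > 0, hyperbolic.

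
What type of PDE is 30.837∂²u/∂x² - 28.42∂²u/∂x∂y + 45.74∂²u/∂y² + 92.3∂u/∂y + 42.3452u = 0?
With A = 30.837, B = -28.42, C = 45.74, the discriminant is -4834.24112. This is an elliptic PDE.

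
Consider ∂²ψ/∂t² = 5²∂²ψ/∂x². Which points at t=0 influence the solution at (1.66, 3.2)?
Domain of dependence: [-14.34, 17.66]. Signals travel at speed 5, so data within |x - 1.66| ≤ 5·3.2 = 16 can reach the point.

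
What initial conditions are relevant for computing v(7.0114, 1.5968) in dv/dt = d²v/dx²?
The entire real line. The heat equation has infinite propagation speed: any initial disturbance instantly affects all points (though exponentially small far away).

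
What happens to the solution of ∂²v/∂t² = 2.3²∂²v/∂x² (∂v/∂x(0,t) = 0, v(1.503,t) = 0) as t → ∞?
v oscillates (no decay). Energy is conserved; the solution oscillates indefinitely as standing waves.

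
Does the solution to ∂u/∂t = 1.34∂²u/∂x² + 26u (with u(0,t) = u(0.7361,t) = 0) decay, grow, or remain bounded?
u grows unboundedly. Reaction dominates diffusion (r=26 > κπ²/L²≈24.41); solution grows exponentially.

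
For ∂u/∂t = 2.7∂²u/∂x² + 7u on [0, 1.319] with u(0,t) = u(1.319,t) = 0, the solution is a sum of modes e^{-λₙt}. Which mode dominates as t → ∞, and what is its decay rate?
Eigenvalues: λₙ = 2.7n²π²/1.319² - 7.
First three modes:
  n=1: λ₁ = 2.7π²/1.319² - 7 ≈ 8.317
  n=2: λ₂ = 10.8π²/1.319² - 7 ≈ 54.268
  n=3: λ₃ = 24.3π²/1.319² - 7 ≈ 130.853
Since 2.7π²/1.319² ≈ 15.317 > 7, all λₙ > 0.
The n=1 mode decays slowest → dominates as t → ∞.
Asymptotic: u ~ c₁ sin(πx/1.319) e^{-λ₁t} with decay rate λ₁ ≈ 8.317.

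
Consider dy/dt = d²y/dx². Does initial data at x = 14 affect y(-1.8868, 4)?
Yes, for any finite x. The heat equation has infinite propagation speed, so all initial data affects all points at any t > 0.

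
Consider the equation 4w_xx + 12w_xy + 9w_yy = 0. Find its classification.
Parabolic. (A = 4, B = 12, C = 9 gives B² - 4AC = 0.)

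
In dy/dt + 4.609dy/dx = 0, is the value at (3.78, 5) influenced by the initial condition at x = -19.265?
Yes. The characteristic through (3.78, 5) passes through x = -19.265.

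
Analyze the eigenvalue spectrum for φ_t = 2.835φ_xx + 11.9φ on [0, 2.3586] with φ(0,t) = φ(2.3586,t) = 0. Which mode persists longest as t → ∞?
Eigenvalues: λₙ = 2.835n²π²/2.3586² - 11.9.
First three modes:
  n=1: λ₁ = 2.835π²/2.3586² - 11.9 ≈ -6.87
  n=2: λ₂ = 11.34π²/2.3586² - 11.9 ≈ 8.219
  n=3: λ₃ = 25.515π²/2.3586² - 11.9 ≈ 33.368
Since 2.835π²/2.3586² ≈ 5.03 < 11.9, λ₁ < 0.
The n=1 mode grows fastest (−λₙ is largest for n=1) → dominates.
Asymptotic: φ ~ c₁ sin(πx/2.3586) e^{6.87t} (exponential growth at rate −λ₁ ≈ 6.87).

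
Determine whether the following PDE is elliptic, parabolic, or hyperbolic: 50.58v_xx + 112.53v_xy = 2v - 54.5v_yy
Rewriting in standard form: 50.58v_xx + 112.53v_xy + 54.5v_yy - 2v = 0. Coefficients: A = 50.58, B = 112.53, C = 54.5. B² - 4AC = 1636.5609, which is positive, so the equation is hyperbolic.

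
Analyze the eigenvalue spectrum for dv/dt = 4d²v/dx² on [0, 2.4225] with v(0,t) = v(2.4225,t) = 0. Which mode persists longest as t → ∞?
Eigenvalues: λₙ = 4n²π²/2.4225².
First three modes:
  n=1: λ₁ = 4π²/2.4225² ≈ 6.727
  n=2: λ₂ = 16π²/2.4225² ≈ 26.909 (4× faster decay)
  n=3: λ₃ = 36π²/2.4225² ≈ 60.544 (9× faster decay)
As t → ∞, higher modes decay exponentially faster. The n=1 mode dominates: v ~ c₁ sin(πx/2.4225) e^{-λ₁t}.
Decay rate: λ₁ = 4π²/2.4225² ≈ 6.727.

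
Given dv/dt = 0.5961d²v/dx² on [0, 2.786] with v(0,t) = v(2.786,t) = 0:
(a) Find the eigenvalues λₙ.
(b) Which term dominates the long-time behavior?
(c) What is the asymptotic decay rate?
Eigenvalues: λₙ = 0.5961n²π²/2.786².
First three modes:
  n=1: λ₁ = 0.5961π²/2.786² ≈ 0.758
  n=2: λ₂ = 2.3844π²/2.786² ≈ 3.032 (4× faster decay)
  n=3: λ₃ = 5.3649π²/2.786² ≈ 6.822 (9× faster decay)
As t → ∞, higher modes decay exponentially faster. The n=1 mode dominates: v ~ c₁ sin(πx/2.786) e^{-λ₁t}.
Decay rate: λ₁ = 0.5961π²/2.786² ≈ 0.758.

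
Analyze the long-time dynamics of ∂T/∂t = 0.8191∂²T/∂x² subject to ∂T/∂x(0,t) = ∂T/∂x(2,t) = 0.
Long-time behavior: T → constant (steady state). Heat is conserved (no flux at boundaries); solution approaches the spatial average.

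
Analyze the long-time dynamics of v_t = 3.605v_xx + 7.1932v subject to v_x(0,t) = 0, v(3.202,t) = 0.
Long-time behavior: v grows unboundedly. Reaction dominates diffusion (r=7.1932 > κπ²/(4L²)≈0.87); solution grows exponentially.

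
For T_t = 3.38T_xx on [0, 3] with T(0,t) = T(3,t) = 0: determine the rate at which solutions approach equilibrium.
Eigenvalues: λₙ = 3.38n²π²/3².
First three modes:
  n=1: λ₁ = 3.38π²/3² ≈ 3.707
  n=2: λ₂ = 13.52π²/3² ≈ 14.826 (4× faster decay)
  n=3: λ₃ = 30.42π²/3² ≈ 33.359 (9× faster decay)
As t → ∞, higher modes decay exponentially faster. The n=1 mode dominates: T ~ c₁ sin(πx/3) e^{-λ₁t}.
Decay rate: λ₁ = 3.38π²/3² ≈ 3.707.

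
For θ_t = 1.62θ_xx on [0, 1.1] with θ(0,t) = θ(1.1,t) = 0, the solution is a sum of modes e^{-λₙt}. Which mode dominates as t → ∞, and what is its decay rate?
Eigenvalues: λₙ = 1.62n²π²/1.1².
First three modes:
  n=1: λ₁ = 1.62π²/1.1² ≈ 13.214
  n=2: λ₂ = 6.48π²/1.1² ≈ 52.855 (4× faster decay)
  n=3: λ₃ = 14.58π²/1.1² ≈ 118.925 (9× faster decay)
As t → ∞, higher modes decay exponentially faster. The n=1 mode dominates: θ ~ c₁ sin(πx/1.1) e^{-λ₁t}.
Decay rate: λ₁ = 1.62π²/1.1² ≈ 13.214.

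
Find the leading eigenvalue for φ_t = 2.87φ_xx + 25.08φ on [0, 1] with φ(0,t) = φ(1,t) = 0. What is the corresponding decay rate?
Eigenvalues: λₙ = 2.87n²π²/1² - 25.08.
First three modes:
  n=1: λ₁ = 2.87π² - 25.08 ≈ 3.246
  n=2: λ₂ = 11.48π² - 25.08 ≈ 88.223
  n=3: λ₃ = 25.83π² - 25.08 ≈ 229.852
Since 2.87π² ≈ 28.326 > 25.08, all λₙ > 0.
The n=1 mode decays slowest → dominates as t → ∞.
Asymptotic: φ ~ c₁ sin(πx/1) e^{-λ₁t} with decay rate λ₁ ≈ 3.246.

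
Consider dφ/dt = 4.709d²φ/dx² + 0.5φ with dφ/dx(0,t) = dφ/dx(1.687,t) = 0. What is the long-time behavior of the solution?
As t → ∞, φ grows unboundedly. With Neumann BCs the constant mode has diffusion eigenvalue 0, so any r > 0 makes it grow like e^(0.5t); solution grows exponentially.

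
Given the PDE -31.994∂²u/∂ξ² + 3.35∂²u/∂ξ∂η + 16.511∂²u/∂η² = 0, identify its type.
The second-order coefficients are A = -31.994, B = 3.35, C = 16.511. Since B² - 4AC = 2124.234236 > 0, this is a hyperbolic PDE.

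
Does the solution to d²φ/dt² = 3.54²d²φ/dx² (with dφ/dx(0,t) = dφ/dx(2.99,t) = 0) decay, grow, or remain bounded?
φ oscillates about a mean that drifts linearly in t (generically unbounded; no decay). There is no damping, so the nonconstant modes persist as standing waves (energy conserved, no decay). But with Neumann conditions at both ends the constant mode has eigenvalue 0: the spatial mean M(t) of φ satisfies M'' = 0, so M(t) = M(0) + M'(0)·t. Unless the initial velocity has zero mean (∫φ_t(x,0)dx = 0), the solution grows linearly in t (unbounded, though not exponentially); if it does have zero mean, the solution stays bounded and simply oscillates.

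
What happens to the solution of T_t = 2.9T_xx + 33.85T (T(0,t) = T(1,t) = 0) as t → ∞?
T grows unboundedly. Reaction dominates diffusion (r=33.85 > κπ²/L²≈28.62); solution grows exponentially.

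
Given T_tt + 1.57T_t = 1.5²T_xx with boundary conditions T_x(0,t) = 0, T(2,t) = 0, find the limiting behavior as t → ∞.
T → 0. Damping (γ=1.57) dissipates energy; oscillations decay exponentially.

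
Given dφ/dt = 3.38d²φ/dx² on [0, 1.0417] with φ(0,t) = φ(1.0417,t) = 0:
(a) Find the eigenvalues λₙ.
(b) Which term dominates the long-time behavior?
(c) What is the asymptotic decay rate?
Eigenvalues: λₙ = 3.38n²π²/1.0417².
First three modes:
  n=1: λ₁ = 3.38π²/1.0417² ≈ 30.742
  n=2: λ₂ = 13.52π²/1.0417² ≈ 122.968 (4× faster decay)
  n=3: λ₃ = 30.42π²/1.0417² ≈ 276.677 (9× faster decay)
As t → ∞, higher modes decay exponentially faster. The n=1 mode dominates: φ ~ c₁ sin(πx/1.0417) e^{-λ₁t}.
Decay rate: λ₁ = 3.38π²/1.0417² ≈ 30.742.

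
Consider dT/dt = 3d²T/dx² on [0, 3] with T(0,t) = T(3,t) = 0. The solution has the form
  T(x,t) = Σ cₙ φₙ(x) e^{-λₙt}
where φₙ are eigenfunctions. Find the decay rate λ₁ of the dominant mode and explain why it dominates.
Eigenvalues: λₙ = 3n²π²/3².
First three modes:
  n=1: λ₁ = 3π²/3² ≈ 3.29
  n=2: λ₂ = 12π²/3² ≈ 13.159 (4× faster decay)
  n=3: λ₃ = 27π²/3² ≈ 29.609 (9× faster decay)
As t → ∞, higher modes decay exponentially faster. The n=1 mode dominates: T ~ c₁ sin(πx/3) e^{-λ₁t}.
Decay rate: λ₁ = 3π²/3² ≈ 3.29.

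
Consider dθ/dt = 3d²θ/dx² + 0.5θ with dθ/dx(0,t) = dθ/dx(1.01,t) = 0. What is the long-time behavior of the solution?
As t → ∞, θ grows unboundedly. With Neumann BCs the constant mode has diffusion eigenvalue 0, so any r > 0 makes it grow like e^(0.5t); solution grows exponentially.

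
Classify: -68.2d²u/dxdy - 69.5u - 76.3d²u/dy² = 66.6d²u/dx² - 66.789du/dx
Rewriting in standard form: -66.6d²u/dx² - 68.2d²u/dxdy - 76.3d²u/dy² + 66.789du/dx - 69.5u = 0. Elliptic (discriminant = -15675.08).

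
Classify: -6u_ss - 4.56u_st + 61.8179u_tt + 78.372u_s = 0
Hyperbolic (discriminant = 1504.4232).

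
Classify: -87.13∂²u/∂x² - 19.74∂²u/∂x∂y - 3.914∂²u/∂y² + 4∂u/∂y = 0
Elliptic (discriminant = -974.43968).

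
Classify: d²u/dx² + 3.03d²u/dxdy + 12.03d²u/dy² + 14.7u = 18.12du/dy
Rewriting in standard form: d²u/dx² + 3.03d²u/dxdy + 12.03d²u/dy² - 18.12du/dy + 14.7u = 0. Elliptic (discriminant = -38.9391).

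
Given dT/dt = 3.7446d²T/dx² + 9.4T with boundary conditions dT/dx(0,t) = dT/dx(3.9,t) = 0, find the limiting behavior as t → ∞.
T grows unboundedly. With Neumann BCs the constant mode has diffusion eigenvalue 0, so any r > 0 makes it grow like e^(9.4t); solution grows exponentially.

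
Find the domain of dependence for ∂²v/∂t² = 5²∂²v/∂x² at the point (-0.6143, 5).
Domain of dependence: [-25.6143, 24.3857]. Signals travel at speed 5, so data within |x - -0.6143| ≤ 5·5 = 25 can reach the point.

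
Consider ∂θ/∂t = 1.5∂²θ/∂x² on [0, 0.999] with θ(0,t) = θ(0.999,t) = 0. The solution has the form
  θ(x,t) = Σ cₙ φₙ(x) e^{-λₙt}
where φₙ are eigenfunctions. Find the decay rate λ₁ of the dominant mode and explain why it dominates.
Eigenvalues: λₙ = 1.5n²π²/0.999².
First three modes:
  n=1: λ₁ = 1.5π²/0.999² ≈ 14.834
  n=2: λ₂ = 6π²/0.999² ≈ 59.336 (4× faster decay)
  n=3: λ₃ = 13.5π²/0.999² ≈ 133.507 (9× faster decay)
As t → ∞, higher modes decay exponentially faster. The n=1 mode dominates: θ ~ c₁ sin(πx/0.999) e^{-λ₁t}.
Decay rate: λ₁ = 1.5π²/0.999² ≈ 14.834.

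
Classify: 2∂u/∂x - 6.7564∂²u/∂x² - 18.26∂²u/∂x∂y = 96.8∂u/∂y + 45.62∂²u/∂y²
Rewriting in standard form: -6.7564∂²u/∂x² - 18.26∂²u/∂x∂y - 45.62∂²u/∂y² + 2∂u/∂x - 96.8∂u/∂y = 0. Elliptic (discriminant = -899.480272).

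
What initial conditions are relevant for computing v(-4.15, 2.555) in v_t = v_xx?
The entire real line. The heat equation has infinite propagation speed: any initial disturbance instantly affects all points (though exponentially small far away).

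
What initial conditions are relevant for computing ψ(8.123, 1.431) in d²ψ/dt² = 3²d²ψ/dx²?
Domain of dependence: [3.83, 12.416]. Signals travel at speed 3, so data within |x - 8.123| ≤ 3·1.431 = 4.293 can reach the point.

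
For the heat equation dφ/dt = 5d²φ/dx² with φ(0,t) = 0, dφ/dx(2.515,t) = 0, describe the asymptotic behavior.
φ → 0. Heat escapes through the Dirichlet boundary.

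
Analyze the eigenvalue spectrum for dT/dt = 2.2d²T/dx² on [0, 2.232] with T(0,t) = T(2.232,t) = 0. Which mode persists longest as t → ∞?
Eigenvalues: λₙ = 2.2n²π²/2.232².
First three modes:
  n=1: λ₁ = 2.2π²/2.232² ≈ 4.358
  n=2: λ₂ = 8.8π²/2.232² ≈ 17.434 (4× faster decay)
  n=3: λ₃ = 19.8π²/2.232² ≈ 39.226 (9× faster decay)
As t → ∞, higher modes decay exponentially faster. The n=1 mode dominates: T ~ c₁ sin(πx/2.232) e^{-λ₁t}.
Decay rate: λ₁ = 2.2π²/2.232² ≈ 4.358.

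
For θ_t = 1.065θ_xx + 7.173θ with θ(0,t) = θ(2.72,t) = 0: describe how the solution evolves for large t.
θ grows unboundedly. Reaction dominates diffusion (r=7.173 > κπ²/L²≈1.42); solution grows exponentially.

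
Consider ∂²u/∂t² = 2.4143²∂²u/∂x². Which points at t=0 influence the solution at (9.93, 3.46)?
Domain of dependence: [1.576522, 18.283478]. Signals travel at speed 2.4143, so data within |x - 9.93| ≤ 2.4143·3.46 = 8.353478 can reach the point.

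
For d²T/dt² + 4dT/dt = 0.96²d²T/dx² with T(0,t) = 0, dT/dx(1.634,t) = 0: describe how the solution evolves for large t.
T → 0. Damping (γ=4) dissipates energy; oscillations decay exponentially.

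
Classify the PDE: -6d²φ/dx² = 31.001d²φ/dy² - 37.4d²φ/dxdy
Rewriting in standard form: -6d²φ/dx² + 37.4d²φ/dxdy - 31.001d²φ/dy² = 0. A = -6, B = 37.4, C = -31.001. Discriminant B² - 4AC = 654.736. Since 654.736 > 0, hyperbolic.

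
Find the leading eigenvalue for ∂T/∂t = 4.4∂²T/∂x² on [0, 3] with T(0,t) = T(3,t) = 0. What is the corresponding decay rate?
Eigenvalues: λₙ = 4.4n²π²/3².
First three modes:
  n=1: λ₁ = 4.4π²/3² ≈ 4.825
  n=2: λ₂ = 17.6π²/3² ≈ 19.301 (4× faster decay)
  n=3: λ₃ = 39.6π²/3² ≈ 43.426 (9× faster decay)
As t → ∞, higher modes decay exponentially faster. The n=1 mode dominates: T ~ c₁ sin(πx/3) e^{-λ₁t}.
Decay rate: λ₁ = 4.4π²/3² ≈ 4.825.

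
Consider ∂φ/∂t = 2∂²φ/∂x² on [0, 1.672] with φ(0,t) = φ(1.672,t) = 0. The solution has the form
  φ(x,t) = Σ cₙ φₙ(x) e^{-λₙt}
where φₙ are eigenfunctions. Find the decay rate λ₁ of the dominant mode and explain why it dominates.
Eigenvalues: λₙ = 2n²π²/1.672².
First three modes:
  n=1: λ₁ = 2π²/1.672² ≈ 7.061
  n=2: λ₂ = 8π²/1.672² ≈ 28.243 (4× faster decay)
  n=3: λ₃ = 18π²/1.672² ≈ 63.548 (9× faster decay)
As t → ∞, higher modes decay exponentially faster. The n=1 mode dominates: φ ~ c₁ sin(πx/1.672) e^{-λ₁t}.
Decay rate: λ₁ = 2π²/1.672² ≈ 7.061.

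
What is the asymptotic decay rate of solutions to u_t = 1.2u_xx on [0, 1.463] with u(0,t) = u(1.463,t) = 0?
Eigenvalues: λₙ = 1.2n²π²/1.463².
First three modes:
  n=1: λ₁ = 1.2π²/1.463² ≈ 5.533
  n=2: λ₂ = 4.8π²/1.463² ≈ 22.134 (4× faster decay)
  n=3: λ₃ = 10.8π²/1.463² ≈ 49.801 (9× faster decay)
As t → ∞, higher modes decay exponentially faster. The n=1 mode dominates: u ~ c₁ sin(πx/1.463) e^{-λ₁t}.
Decay rate: λ₁ = 1.2π²/1.463² ≈ 5.533.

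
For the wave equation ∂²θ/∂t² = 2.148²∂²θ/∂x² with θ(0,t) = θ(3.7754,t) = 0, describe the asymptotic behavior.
θ oscillates (no decay). Energy is conserved; the solution oscillates indefinitely as standing waves.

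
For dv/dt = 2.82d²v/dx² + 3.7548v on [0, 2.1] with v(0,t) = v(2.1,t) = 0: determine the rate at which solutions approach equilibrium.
Eigenvalues: λₙ = 2.82n²π²/2.1² - 3.7548.
First three modes:
  n=1: λ₁ = 2.82π²/2.1² - 3.7548 ≈ 2.556
  n=2: λ₂ = 11.28π²/2.1² - 3.7548 ≈ 21.49
  n=3: λ₃ = 25.38π²/2.1² - 3.7548 ≈ 53.046
Since 2.82π²/2.1² ≈ 6.311 > 3.7548, all λₙ > 0.
The n=1 mode decays slowest → dominates as t → ∞.
Asymptotic: v ~ c₁ sin(πx/2.1) e^{-λ₁t} with decay rate λ₁ ≈ 2.556.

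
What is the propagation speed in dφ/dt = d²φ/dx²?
Infinite. The heat equation is parabolic, not hyperbolic, so disturbances propagate instantly.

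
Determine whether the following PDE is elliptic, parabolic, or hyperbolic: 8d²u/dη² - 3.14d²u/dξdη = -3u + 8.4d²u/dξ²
Rewriting in standard form: -8.4d²u/dξ² - 3.14d²u/dξdη + 8d²u/dη² + 3u = 0. Coefficients: A = -8.4, B = -3.14, C = 8. B² - 4AC = 278.6596, which is positive, so the equation is hyperbolic.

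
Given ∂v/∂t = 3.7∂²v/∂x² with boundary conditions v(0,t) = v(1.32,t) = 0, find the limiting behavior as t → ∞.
v → 0. Heat diffuses out through both boundaries.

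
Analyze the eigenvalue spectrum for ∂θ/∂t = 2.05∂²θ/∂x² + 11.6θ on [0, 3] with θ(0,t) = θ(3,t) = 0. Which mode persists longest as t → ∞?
Eigenvalues: λₙ = 2.05n²π²/3² - 11.6.
First three modes:
  n=1: λ₁ = 2.05π²/3² - 11.6 ≈ -9.352
  n=2: λ₂ = 8.2π²/3² - 11.6 ≈ -2.608
  n=3: λ₃ = 18.45π²/3² - 11.6 ≈ 8.633
Since 2.05π²/3² ≈ 2.248 < 11.6, λ₁ < 0.
The n=1 mode grows fastest (−λₙ is largest for n=1) → dominates.
Asymptotic: θ ~ c₁ sin(πx/3) e^{9.352t} (exponential growth at rate −λ₁ ≈ 9.352).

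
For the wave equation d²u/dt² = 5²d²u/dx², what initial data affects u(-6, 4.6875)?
Domain of dependence: [-29.4375, 17.4375]. Signals travel at speed 5, so data within |x - -6| ≤ 5·4.6875 = 23.4375 can reach the point.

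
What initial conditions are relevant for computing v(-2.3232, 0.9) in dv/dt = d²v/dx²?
The entire real line. The heat equation has infinite propagation speed: any initial disturbance instantly affects all points (though exponentially small far away).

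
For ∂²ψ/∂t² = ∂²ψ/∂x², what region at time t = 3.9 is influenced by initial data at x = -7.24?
Domain of influence: [-11.14, -3.34]. Data at x = -7.24 spreads outward at speed 1.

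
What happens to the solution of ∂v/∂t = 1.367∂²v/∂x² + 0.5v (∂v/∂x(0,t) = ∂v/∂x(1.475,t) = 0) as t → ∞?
v grows unboundedly. With Neumann BCs the constant mode has diffusion eigenvalue 0, so any r > 0 makes it grow like e^(0.5t); solution grows exponentially.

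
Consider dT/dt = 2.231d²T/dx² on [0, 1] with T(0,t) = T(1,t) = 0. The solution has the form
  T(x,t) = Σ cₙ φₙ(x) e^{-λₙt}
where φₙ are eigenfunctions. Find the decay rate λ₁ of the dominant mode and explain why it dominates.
Eigenvalues: λₙ = 2.231n²π².
First three modes:
  n=1: λ₁ = 2.231π² ≈ 22.019
  n=2: λ₂ = 8.924π² ≈ 88.076 (4× faster decay)
  n=3: λ₃ = 20.079π² ≈ 198.172 (9× faster decay)
As t → ∞, higher modes decay exponentially faster. The n=1 mode dominates: T ~ c₁ sin(πx) e^{-λ₁t}.
Decay rate: λ₁ = 2.231π² ≈ 22.019.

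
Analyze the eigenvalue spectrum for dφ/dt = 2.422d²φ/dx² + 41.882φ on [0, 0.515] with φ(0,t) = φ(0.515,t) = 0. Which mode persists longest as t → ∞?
Eigenvalues: λₙ = 2.422n²π²/0.515² - 41.882.
First three modes:
  n=1: λ₁ = 2.422π²/0.515² - 41.882 ≈ 48.246
  n=2: λ₂ = 9.688π²/0.515² - 41.882 ≈ 318.63
  n=3: λ₃ = 21.798π²/0.515² - 41.882 ≈ 769.269
Since 2.422π²/0.515² ≈ 90.128 > 41.882, all λₙ > 0.
The n=1 mode decays slowest → dominates as t → ∞.
Asymptotic: φ ~ c₁ sin(πx/0.515) e^{-λ₁t} with decay rate λ₁ ≈ 48.246.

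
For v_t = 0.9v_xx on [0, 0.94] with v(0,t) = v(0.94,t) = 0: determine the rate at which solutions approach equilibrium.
Eigenvalues: λₙ = 0.9n²π²/0.94².
First three modes:
  n=1: λ₁ = 0.9π²/0.94² ≈ 10.053
  n=2: λ₂ = 3.6π²/0.94² ≈ 40.211 (4× faster decay)
  n=3: λ₃ = 8.1π²/0.94² ≈ 90.475 (9× faster decay)
As t → ∞, higher modes decay exponentially faster. The n=1 mode dominates: v ~ c₁ sin(πx/0.94) e^{-λ₁t}.
Decay rate: λ₁ = 0.9π²/0.94² ≈ 10.053.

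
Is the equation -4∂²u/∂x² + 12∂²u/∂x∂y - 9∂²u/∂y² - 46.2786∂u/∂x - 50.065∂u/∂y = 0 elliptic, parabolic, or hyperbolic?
Computing B² - 4AC with A = -4, B = 12, C = -9: discriminant = 0 (zero). Answer: parabolic.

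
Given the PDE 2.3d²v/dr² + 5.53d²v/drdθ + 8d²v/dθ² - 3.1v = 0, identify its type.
The second-order coefficients are A = 2.3, B = 5.53, C = 8. Since B² - 4AC = -43.0191 < 0, this is an elliptic PDE.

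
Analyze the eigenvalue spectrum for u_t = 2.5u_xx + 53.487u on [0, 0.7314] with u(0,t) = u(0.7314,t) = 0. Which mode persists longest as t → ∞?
Eigenvalues: λₙ = 2.5n²π²/0.7314² - 53.487.
First three modes:
  n=1: λ₁ = 2.5π²/0.7314² - 53.487 ≈ -7.363
  n=2: λ₂ = 10π²/0.7314² - 53.487 ≈ 131.01
  n=3: λ₃ = 22.5π²/0.7314² - 53.487 ≈ 361.632
Since 2.5π²/0.7314² ≈ 46.124 < 53.487, λ₁ < 0.
The n=1 mode grows fastest (−λₙ is largest for n=1) → dominates.
Asymptotic: u ~ c₁ sin(πx/0.7314) e^{7.363t} (exponential growth at rate −λ₁ ≈ 7.363).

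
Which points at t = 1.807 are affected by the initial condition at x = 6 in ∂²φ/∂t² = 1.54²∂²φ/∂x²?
Domain of influence: [3.21722, 8.78278]. Data at x = 6 spreads outward at speed 1.54.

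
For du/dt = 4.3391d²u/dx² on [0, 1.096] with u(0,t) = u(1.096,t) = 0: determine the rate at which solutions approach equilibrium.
Eigenvalues: λₙ = 4.3391n²π²/1.096².
First three modes:
  n=1: λ₁ = 4.3391π²/1.096² ≈ 35.652
  n=2: λ₂ = 17.3564π²/1.096² ≈ 142.606 (4× faster decay)
  n=3: λ₃ = 39.0519π²/1.096² ≈ 320.864 (9× faster decay)
As t → ∞, higher modes decay exponentially faster. The n=1 mode dominates: u ~ c₁ sin(πx/1.096) e^{-λ₁t}.
Decay rate: λ₁ = 4.3391π²/1.096² ≈ 35.652.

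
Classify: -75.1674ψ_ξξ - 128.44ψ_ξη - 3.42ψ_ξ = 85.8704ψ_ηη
Rewriting in standard form: -75.1674ψ_ξξ - 128.44ψ_ξη - 85.8704ψ_ηη - 3.42ψ_ξ = 0. Elliptic (discriminant = -9321.78521984).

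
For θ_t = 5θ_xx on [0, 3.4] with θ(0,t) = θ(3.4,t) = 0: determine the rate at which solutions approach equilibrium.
Eigenvalues: λₙ = 5n²π²/3.4².
First three modes:
  n=1: λ₁ = 5π²/3.4² ≈ 4.269
  n=2: λ₂ = 20π²/3.4² ≈ 17.075 (4× faster decay)
  n=3: λ₃ = 45π²/3.4² ≈ 38.42 (9× faster decay)
As t → ∞, higher modes decay exponentially faster. The n=1 mode dominates: θ ~ c₁ sin(πx/3.4) e^{-λ₁t}.
Decay rate: λ₁ = 5π²/3.4² ≈ 4.269.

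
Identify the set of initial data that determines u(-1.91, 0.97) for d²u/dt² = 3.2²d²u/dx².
Domain of dependence: [-5.014, 1.194]. Signals travel at speed 3.2, so data within |x - -1.91| ≤ 3.2·0.97 = 3.104 can reach the point.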